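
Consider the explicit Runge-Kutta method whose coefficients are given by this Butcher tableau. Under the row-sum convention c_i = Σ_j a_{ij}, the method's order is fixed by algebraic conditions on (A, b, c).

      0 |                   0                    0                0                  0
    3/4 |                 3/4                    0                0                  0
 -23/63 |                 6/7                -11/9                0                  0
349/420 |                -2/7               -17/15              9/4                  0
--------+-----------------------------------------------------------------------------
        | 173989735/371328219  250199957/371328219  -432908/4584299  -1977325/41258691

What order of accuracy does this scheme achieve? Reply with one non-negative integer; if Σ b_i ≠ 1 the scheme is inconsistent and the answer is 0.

b = (173989735/371328219, 250199957/371328219, -432908/4584299, -1977325/41258691)
c = (0, 3/4, -23/63, 349/420)
Ac = (0, 0, -11/12, -117/70)
Σ b_i: 173989735/371328219·1 + 250199957/371328219·1 + (-432908/4584299)·1 + (-1977325/41258691)·1 = 1 ✓
b·c: 250199957/371328219·3/4 + (-432908/4584299)·(-23/63) + (-1977325/41258691)·349/420 = 1/2 ✓
b·c²: 250199957/371328219·9/16 + (-432908/4584299)·529/3969 + (-1977325/41258691)·121801/176400 = 1/3 ✓
b·Ac: (-432908/4584299)·(-11/12) + (-1977325/41258691)·(-117/70) = 1/6 ✓
b·c³: 250199957/371328219·27/64 + (-432908/4584299)·(-12167/250047) + (-1977325/41258691)·42508549/74088000 = 6847764028951/26200919132640 ≠ 1/4 ⇒ order 3.
b·(c∘Ac): (-432908/4584299)·253/756 + (-1977325/41258691)·(-13611/9800) = 242320619/6931460088 ≠ 1/8
b·Ac²: (-432908/4584299)·(-11/16) + (-1977325/41258691)·(-11911/35280) = 3372959141/41588760528 ≠ 1/12
b·A²c: (-1977325/41258691)·(-33/16) = 21750575/220046352 ≠ 1/24

3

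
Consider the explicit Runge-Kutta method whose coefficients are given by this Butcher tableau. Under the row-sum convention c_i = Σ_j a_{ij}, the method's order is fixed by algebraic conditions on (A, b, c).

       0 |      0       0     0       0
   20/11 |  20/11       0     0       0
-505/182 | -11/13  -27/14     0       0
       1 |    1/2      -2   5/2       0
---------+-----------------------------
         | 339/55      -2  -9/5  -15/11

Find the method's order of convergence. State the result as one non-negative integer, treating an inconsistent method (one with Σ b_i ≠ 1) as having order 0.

b = (339/55, -2, -9/5, -15/11)
c = (0, 20/11, -505/182, 1)
Ac = (0, 0, -270/77, -42335/4004)
Σ b_i: 339/55·1 + (-2)·1 + (-9/5)·1 + (-15/11)·1 = 1 ✓
b·c: (-2)·20/11 + (-9/5)·(-505/182) + (-15/11)·1 = -1/182 ≠ 1/2 ⇒ order 1.

1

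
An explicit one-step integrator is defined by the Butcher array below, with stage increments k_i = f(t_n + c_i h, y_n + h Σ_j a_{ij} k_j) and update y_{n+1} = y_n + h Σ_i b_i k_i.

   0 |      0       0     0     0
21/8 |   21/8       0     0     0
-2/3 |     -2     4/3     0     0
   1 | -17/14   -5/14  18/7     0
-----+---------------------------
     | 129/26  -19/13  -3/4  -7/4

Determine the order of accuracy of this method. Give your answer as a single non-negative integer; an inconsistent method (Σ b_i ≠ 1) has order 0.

b = (129/26, -19/13, -3/4, -7/4)
c = (0, 21/8, -2/3, 1)
Ac = (0, 0, 7/2, -297/112)
Σ b_i: 129/26·1 + (-19/13)·1 + (-3/4)·1 + (-7/4)·1 = 1 ✓
b·c: (-19/13)·21/8 + (-3/4)·(-2/3) + (-7/4)·1 = -529/104 ≠ 1/2 ⇒ order 1.

1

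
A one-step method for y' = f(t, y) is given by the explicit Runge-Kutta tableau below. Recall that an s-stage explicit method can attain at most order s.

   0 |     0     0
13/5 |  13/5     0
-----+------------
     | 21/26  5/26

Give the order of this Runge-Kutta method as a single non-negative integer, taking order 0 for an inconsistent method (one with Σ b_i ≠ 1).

2

b = (21/26, 5/26)
c = (0, 13/5)
Σ b_i: 21/26·1 + 5/26·1 = 1 ✓
b·c: 5/26·13/5 = 1/2 ✓; 2 stages ⇒ order 2.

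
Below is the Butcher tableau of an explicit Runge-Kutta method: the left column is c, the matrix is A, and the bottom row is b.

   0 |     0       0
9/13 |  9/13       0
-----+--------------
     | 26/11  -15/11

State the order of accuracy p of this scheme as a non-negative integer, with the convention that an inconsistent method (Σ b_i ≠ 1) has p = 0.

1

b = (26/11, -15/11)
c = (0, 9/13)
Σ b_i: 26/11·1 + (-15/11)·1 = 1 ✓
b·c: (-15/11)·9/13 = -135/143 ≠ 1/2 ⇒ order 1.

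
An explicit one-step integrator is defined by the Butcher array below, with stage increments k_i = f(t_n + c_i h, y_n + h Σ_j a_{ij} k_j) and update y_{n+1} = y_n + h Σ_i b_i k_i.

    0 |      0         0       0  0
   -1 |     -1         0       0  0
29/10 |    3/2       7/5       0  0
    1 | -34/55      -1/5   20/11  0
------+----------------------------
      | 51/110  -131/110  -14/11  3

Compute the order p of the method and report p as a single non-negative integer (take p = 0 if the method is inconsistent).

b = (51/110, -131/110, -14/11, 3)
c = (0, -1, 29/10, 1)
Ac = (0, 0, -7/5, 301/55)
Σ b_i: 51/110·1 + (-131/110)·1 + (-14/11)·1 + 3·1 = 1 ✓
b·c: (-131/110)·(-1) + (-14/11)·29/10 + 3·1 = 1/2 ✓
b·c²: (-131/110)·1 + (-14/11)·841/100 + 3·1 = -2446/275 ≠ 1/3 ⇒ order 2.
b·Ac: (-14/11)·(-7/5) + 3·301/55 = 91/5 ≠ 1/6

2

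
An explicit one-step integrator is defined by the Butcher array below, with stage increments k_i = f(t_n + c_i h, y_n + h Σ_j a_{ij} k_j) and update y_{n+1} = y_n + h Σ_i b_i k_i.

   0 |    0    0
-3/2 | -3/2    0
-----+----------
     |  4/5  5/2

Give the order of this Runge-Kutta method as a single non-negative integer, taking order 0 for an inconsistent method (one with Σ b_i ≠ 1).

0

b = (4/5, 5/2)
c = (0, -3/2)
Σ b_i: 4/5·1 + 5/2·1 = 33/10 ≠ 1 ⇒ order 0.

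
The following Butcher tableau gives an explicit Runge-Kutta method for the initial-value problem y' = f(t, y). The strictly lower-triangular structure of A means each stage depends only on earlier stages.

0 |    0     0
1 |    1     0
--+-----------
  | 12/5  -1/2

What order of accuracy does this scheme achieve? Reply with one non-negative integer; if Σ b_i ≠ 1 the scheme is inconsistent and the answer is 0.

b = (12/5, -1/2)
c = (0, 1)
Σ b_i: 12/5·1 + (-1/2)·1 = 19/10 ≠ 1 ⇒ order 0.

0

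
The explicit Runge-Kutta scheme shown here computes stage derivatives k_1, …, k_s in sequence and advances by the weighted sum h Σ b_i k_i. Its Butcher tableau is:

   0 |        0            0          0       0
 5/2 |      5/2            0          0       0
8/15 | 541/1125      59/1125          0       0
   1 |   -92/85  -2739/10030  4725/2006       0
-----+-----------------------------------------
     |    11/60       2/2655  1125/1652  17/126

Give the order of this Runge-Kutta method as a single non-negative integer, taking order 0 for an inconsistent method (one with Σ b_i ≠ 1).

b = (11/60, 2/2655, 1125/1652, 17/126)
c = (0, 5/2, 8/15, 1)
Ac = (0, 0, 59/450, 39/68)
Σ b_i: 11/60·1 + 2/2655·1 + 1125/1652·1 + 17/126·1 = 1 ✓
b·c: 2/2655·5/2 + 1125/1652·8/15 + 17/126·1 = 1/2 ✓
b·c²: 2/2655·25/4 + 1125/1652·64/225 + 17/126·1 = 1/3 ✓
b·Ac: 1125/1652·59/450 + 17/126·39/68 = 1/6 ✓
b·c³: 2/2655·125/8 + 1125/1652·512/3375 + 17/126·1 = 1/4 ✓
b·(c∘Ac): 1125/1652·236/3375 + 17/126·39/68 = 1/8 ✓
b·Ac²: 1125/1652·59/180 + 17/126·(-141/136) = 1/12 ✓
b·A²c: 17/126·21/68 = 1/24 ✓; 4 stages ⇒ order 4.

4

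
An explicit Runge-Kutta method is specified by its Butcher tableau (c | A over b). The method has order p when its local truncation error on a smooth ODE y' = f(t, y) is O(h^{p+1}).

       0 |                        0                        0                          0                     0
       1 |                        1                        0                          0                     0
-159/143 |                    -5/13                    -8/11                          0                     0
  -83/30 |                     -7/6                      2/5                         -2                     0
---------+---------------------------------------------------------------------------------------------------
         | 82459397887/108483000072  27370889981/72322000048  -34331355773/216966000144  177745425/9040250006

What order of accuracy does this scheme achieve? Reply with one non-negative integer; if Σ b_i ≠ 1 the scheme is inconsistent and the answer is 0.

b = (82459397887/108483000072, 27370889981/72322000048, -34331355773/216966000144, 177745425/9040250006)
c = (0, 1, -159/143, -83/30)
Ac = (0, 0, -8/11, 1876/715)
Σ b_i: 82459397887/108483000072·1 + 27370889981/72322000048·1 + (-34331355773/216966000144)·1 + 177745425/9040250006·1 = 1 ✓
b·c: 27370889981/72322000048·1 + (-34331355773/216966000144)·(-159/143) + 177745425/9040250006·(-83/30) = 1/2 ✓
b·c²: 27370889981/72322000048·1 + (-34331355773/216966000144)·25281/20449 + 177745425/9040250006·6889/900 = 1/3 ✓
b·Ac: (-34331355773/216966000144)·(-8/11) + 177745425/9040250006·1876/715 = 1/6 ✓
b·c³: 27370889981/72322000048·1 + (-34331355773/216966000144)·(-4019679/2924207) + 177745425/9040250006·(-571787/27000) = 83580531862981/465392070308880 ≠ 1/4 ⇒ order 3.
b·(c∘Ac): (-34331355773/216966000144)·1272/1573 + 177745425/9040250006·(-77854/10725) = -2447020595/9040250006 ≠ 1/8
b·Ac²: (-34331355773/216966000144)·(-8/11) + 177745425/9040250006·(-211912/102245) = 288266834129/3878267252574 ≠ 1/12
b·A²c: 177745425/9040250006·16/11 = 129269400/4520125003 ≠ 1/24

3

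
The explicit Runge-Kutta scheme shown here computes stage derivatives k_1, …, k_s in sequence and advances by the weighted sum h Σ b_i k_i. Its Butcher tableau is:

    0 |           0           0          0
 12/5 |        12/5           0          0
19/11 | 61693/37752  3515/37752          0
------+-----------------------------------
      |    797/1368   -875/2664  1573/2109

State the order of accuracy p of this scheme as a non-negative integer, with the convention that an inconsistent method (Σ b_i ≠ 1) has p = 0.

3

b = (797/1368, -875/2664, 1573/2109)
c = (0, 12/5, 19/11)
Ac = (0, 0, 703/3146)
Σ b_i: 797/1368·1 + (-875/2664)·1 + 1573/2109·1 = 1 ✓
b·c: (-875/2664)·12/5 + 1573/2109·19/11 = 1/2 ✓
b·c²: (-875/2664)·144/25 + 1573/2109·361/121 = 1/3 ✓
b·Ac: 1573/2109·703/3146 = 1/6 ✓; 3 stages ⇒ order 3.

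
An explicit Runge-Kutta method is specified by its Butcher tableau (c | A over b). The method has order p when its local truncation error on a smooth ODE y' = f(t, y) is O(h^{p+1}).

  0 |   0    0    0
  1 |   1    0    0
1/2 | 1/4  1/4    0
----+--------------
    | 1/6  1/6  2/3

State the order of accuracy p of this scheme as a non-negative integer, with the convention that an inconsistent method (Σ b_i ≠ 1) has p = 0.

b = (1/6, 1/6, 2/3)
c = (0, 1, 1/2)
Ac = (0, 0, 1/4)
Σ b_i: 1/6·1 + 1/6·1 + 2/3·1 = 1 ✓
b·c: 1/6·1 + 2/3·1/2 = 1/2 ✓
b·c²: 1/6·1 + 2/3·1/4 = 1/3 ✓
b·Ac: 2/3·1/4 = 1/6 ✓; 3 stages ⇒ order 3.

3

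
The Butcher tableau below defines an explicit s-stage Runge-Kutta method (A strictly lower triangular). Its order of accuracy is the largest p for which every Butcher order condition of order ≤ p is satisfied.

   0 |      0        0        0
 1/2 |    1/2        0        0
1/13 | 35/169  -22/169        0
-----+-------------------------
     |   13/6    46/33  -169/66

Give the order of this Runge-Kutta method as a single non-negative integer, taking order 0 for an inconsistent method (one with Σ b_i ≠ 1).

b = (13/6, 46/33, -169/66)
c = (0, 1/2, 1/13)
Ac = (0, 0, -11/169)
Σ b_i: 13/6·1 + 46/33·1 + (-169/66)·1 = 1 ✓
b·c: 46/33·1/2 + (-169/66)·1/13 = 1/2 ✓
b·c²: 46/33·1/4 + (-169/66)·1/169 = 1/3 ✓
b·Ac: (-169/66)·(-11/169) = 1/6 ✓; 3 stages ⇒ order 3.

3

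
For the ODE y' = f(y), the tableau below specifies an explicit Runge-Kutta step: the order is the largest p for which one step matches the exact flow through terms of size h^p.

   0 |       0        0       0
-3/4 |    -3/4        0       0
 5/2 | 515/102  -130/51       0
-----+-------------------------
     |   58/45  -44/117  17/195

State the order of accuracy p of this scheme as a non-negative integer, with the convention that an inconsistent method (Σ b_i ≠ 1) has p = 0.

b = (58/45, -44/117, 17/195)
c = (0, -3/4, 5/2)
Ac = (0, 0, 65/34)
Σ b_i: 58/45·1 + (-44/117)·1 + 17/195·1 = 1 ✓
b·c: (-44/117)·(-3/4) + 17/195·5/2 = 1/2 ✓
b·c²: (-44/117)·9/16 + 17/195·25/4 = 1/3 ✓
b·Ac: 17/195·65/34 = 1/6 ✓; 3 stages ⇒ order 3.

3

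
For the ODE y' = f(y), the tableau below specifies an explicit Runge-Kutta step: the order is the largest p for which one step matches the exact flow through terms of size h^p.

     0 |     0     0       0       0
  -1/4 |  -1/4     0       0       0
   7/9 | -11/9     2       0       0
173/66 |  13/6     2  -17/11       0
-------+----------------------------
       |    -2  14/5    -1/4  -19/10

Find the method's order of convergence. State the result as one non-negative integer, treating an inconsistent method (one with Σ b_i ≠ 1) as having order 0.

b = (-2, 14/5, -1/4, -19/10)
c = (0, -1/4, 7/9, 173/66)
Ac = (0, 0, -1/2, -337/198)
Σ b_i: (-2)·1 + 14/5·1 + (-1/4)·1 + (-19/10)·1 = -27/20 ≠ 1 ⇒ order 0.

0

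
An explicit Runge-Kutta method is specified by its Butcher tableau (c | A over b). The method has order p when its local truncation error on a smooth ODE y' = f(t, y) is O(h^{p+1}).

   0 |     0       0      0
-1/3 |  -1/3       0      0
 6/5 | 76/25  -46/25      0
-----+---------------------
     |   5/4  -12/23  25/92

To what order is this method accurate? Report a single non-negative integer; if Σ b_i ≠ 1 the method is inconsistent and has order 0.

3

b = (5/4, -12/23, 25/92)
c = (0, -1/3, 6/5)
Ac = (0, 0, 46/75)
Σ b_i: 5/4·1 + (-12/23)·1 + 25/92·1 = 1 ✓
b·c: (-12/23)·(-1/3) + 25/92·6/5 = 1/2 ✓
b·c²: (-12/23)·1/9 + 25/92·36/25 = 1/3 ✓
b·Ac: 25/92·46/75 = 1/6 ✓; 3 stages ⇒ order 3.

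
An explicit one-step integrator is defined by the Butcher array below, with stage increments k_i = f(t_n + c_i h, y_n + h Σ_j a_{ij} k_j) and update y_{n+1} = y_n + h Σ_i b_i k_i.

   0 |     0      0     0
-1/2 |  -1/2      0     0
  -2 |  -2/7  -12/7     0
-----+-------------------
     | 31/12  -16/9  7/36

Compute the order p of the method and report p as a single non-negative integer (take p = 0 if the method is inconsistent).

3

b = (31/12, -16/9, 7/36)
c = (0, -1/2, -2)
Ac = (0, 0, 6/7)
Σ b_i: 31/12·1 + (-16/9)·1 + 7/36·1 = 1 ✓
b·c: (-16/9)·(-1/2) + 7/36·(-2) = 1/2 ✓
b·c²: (-16/9)·1/4 + 7/36·4 = 1/3 ✓
b·Ac: 7/36·6/7 = 1/6 ✓; 3 stages ⇒ order 3.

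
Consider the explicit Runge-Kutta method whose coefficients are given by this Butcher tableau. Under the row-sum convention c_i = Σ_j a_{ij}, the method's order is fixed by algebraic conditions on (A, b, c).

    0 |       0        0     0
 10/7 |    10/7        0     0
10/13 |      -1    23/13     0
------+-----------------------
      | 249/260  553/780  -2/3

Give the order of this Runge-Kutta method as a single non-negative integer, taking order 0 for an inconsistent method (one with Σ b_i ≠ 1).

b = (249/260, 553/780, -2/3)
c = (0, 10/7, 10/13)
Ac = (0, 0, 230/91)
Σ b_i: 249/260·1 + 553/780·1 + (-2/3)·1 = 1 ✓
b·c: 553/780·10/7 + (-2/3)·10/13 = 1/2 ✓
b·c²: 553/780·100/49 + (-2/3)·100/169 = 1245/1183 ≠ 1/3 ⇒ order 2.
b·Ac: (-2/3)·230/91 = -460/273 ≠ 1/6

2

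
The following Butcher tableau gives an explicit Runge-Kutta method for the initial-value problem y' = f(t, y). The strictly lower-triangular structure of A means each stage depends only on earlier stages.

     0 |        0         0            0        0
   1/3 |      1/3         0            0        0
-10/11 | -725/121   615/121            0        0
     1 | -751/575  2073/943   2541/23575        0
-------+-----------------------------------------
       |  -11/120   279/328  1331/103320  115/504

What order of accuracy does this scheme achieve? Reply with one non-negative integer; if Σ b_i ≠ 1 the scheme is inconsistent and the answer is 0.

4

b = (-11/120, 279/328, 1331/103320, 115/504)
c = (0, 1/3, -10/11, 1)
Ac = (0, 0, 205/121, 73/115)
Σ b_i: (-11/120)·1 + 279/328·1 + 1331/103320·1 + 115/504·1 = 1 ✓
b·c: 279/328·1/3 + 1331/103320·(-10/11) + 115/504·1 = 1/2 ✓
b·c²: 279/328·1/9 + 1331/103320·100/121 + 115/504·1 = 1/3 ✓
b·Ac: 1331/103320·205/121 + 115/504·73/115 = 1/6 ✓
b·c³: 279/328·1/27 + 1331/103320·(-1000/1331) + 115/504·1 = 1/4 ✓
b·(c∘Ac): 1331/103320·(-2050/1331) + 115/504·73/115 = 1/8 ✓
b·Ac²: 1331/103320·205/363 + 115/504·1/3 = 1/12 ✓
b·A²c: 115/504·21/115 = 1/24 ✓; 4 stages ⇒ order 4.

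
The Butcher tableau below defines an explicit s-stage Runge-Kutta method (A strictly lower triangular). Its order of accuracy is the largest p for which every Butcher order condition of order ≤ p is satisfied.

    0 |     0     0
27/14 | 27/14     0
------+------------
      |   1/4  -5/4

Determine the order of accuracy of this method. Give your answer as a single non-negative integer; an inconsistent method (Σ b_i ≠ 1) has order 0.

0

b = (1/4, -5/4)
c = (0, 27/14)
Σ b_i: 1/4·1 + (-5/4)·1 = -1 ≠ 1 ⇒ order 0.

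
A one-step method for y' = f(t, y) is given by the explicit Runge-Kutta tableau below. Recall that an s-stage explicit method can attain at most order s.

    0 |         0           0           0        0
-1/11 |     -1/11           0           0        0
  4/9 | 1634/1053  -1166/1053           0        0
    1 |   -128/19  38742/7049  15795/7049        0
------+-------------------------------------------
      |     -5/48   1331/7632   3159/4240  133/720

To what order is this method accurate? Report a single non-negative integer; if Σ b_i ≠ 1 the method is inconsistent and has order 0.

4

b = (-5/48, 1331/7632, 3159/4240, 133/720)
c = (0, -1/11, 4/9, 1)
Ac = (0, 0, 106/1053, 66/133)
Σ b_i: (-5/48)·1 + 1331/7632·1 + 3159/4240·1 + 133/720·1 = 1 ✓
b·c: 1331/7632·(-1/11) + 3159/4240·4/9 + 133/720·1 = 1/2 ✓
b·c²: 1331/7632·1/121 + 3159/4240·16/81 + 133/720·1 = 1/3 ✓
b·Ac: 3159/4240·106/1053 + 133/720·66/133 = 1/6 ✓
b·c³: 1331/7632·(-1/1331) + 3159/4240·64/729 + 133/720·1 = 1/4 ✓
b·(c∘Ac): 3159/4240·424/9477 + 133/720·66/133 = 1/8 ✓
b·Ac²: 3159/4240·(-106/11583) + 133/720·102/209 = 1/12 ✓
b·A²c: 133/720·30/133 = 1/24 ✓; 4 stages ⇒ order 4.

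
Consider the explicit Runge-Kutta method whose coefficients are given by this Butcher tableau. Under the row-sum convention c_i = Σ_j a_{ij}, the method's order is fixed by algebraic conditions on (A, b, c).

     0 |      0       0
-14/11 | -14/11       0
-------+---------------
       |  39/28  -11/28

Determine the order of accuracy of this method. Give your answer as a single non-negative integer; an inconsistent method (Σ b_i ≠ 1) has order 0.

2

b = (39/28, -11/28)
c = (0, -14/11)
Σ b_i: 39/28·1 + (-11/28)·1 = 1 ✓
b·c: (-11/28)·(-14/11) = 1/2 ✓; 2 stages ⇒ order 2.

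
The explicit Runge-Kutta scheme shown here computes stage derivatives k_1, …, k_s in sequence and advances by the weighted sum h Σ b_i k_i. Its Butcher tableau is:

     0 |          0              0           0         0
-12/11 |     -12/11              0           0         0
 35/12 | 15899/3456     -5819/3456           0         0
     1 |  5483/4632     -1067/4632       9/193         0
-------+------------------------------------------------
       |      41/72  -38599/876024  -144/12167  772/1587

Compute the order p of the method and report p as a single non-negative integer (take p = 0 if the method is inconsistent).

b = (41/72, -38599/876024, -144/12167, 772/1587)
c = (0, -12/11, 35/12, 1)
Ac = (0, 0, 529/288, 299/772)
Σ b_i: 41/72·1 + (-38599/876024)·1 + (-144/12167)·1 + 772/1587·1 = 1 ✓
b·c: (-38599/876024)·(-12/11) + (-144/12167)·35/12 + 772/1587·1 = 1/2 ✓
b·c²: (-38599/876024)·144/121 + (-144/12167)·1225/144 + 772/1587·1 = 1/3 ✓
b·Ac: (-144/12167)·529/288 + 772/1587·299/772 = 1/6 ✓
b·c³: (-38599/876024)·(-1728/1331) + (-144/12167)·42875/1728 + 772/1587·1 = 1/4 ✓
b·(c∘Ac): (-144/12167)·18515/3456 + 772/1587·299/772 = 1/8 ✓
b·Ac²: (-144/12167)·(-529/264) + 772/1587·4163/33968 = 1/12 ✓
b·A²c: 772/1587·529/6176 = 1/24 ✓; 4 stages ⇒ order 4.

4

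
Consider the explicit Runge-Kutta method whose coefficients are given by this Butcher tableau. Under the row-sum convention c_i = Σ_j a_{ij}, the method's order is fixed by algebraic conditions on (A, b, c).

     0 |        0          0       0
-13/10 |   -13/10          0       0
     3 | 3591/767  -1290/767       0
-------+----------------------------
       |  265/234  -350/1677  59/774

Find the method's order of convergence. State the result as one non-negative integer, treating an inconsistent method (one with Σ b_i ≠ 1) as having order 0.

3

b = (265/234, -350/1677, 59/774)
c = (0, -13/10, 3)
Ac = (0, 0, 129/59)
Σ b_i: 265/234·1 + (-350/1677)·1 + 59/774·1 = 1 ✓
b·c: (-350/1677)·(-13/10) + 59/774·3 = 1/2 ✓
b·c²: (-350/1677)·169/100 + 59/774·9 = 1/3 ✓
b·Ac: 59/774·129/59 = 1/6 ✓; 3 stages ⇒ order 3.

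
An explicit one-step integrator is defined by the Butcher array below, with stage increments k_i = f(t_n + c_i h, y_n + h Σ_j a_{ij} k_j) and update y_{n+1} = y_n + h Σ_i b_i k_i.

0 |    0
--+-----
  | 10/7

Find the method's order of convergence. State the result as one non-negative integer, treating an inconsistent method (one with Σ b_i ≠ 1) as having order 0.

b = (10/7)
c = (0)
Σ b_i: 10/7·1 = 10/7 ≠ 1 ⇒ order 0.

0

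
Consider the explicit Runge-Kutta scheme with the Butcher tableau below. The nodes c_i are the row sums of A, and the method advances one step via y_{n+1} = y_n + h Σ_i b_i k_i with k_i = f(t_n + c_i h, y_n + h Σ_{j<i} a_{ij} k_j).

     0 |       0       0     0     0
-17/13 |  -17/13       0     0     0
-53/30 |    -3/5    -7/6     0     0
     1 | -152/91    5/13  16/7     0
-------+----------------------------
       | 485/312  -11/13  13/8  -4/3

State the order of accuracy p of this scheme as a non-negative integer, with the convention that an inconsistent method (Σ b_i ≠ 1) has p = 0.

b = (485/312, -11/13, 13/8, -4/3)
c = (0, -17/13, -53/30, 1)
Ac = (0, 0, 119/78, -80581/17745)
Σ b_i: 485/312·1 + (-11/13)·1 + 13/8·1 + (-4/3)·1 = 1 ✓
b·c: (-11/13)·(-17/13) + 13/8·(-53/30) + (-4/3)·1 = -125641/40560 ≠ 1/2 ⇒ order 1.

1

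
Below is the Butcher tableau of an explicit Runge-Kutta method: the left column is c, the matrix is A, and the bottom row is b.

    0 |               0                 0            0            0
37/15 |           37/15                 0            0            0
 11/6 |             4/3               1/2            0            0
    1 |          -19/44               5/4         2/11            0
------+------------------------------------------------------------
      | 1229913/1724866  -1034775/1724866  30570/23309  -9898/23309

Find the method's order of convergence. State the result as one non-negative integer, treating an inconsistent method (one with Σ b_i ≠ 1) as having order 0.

b = (1229913/1724866, -1034775/1724866, 30570/23309, -9898/23309)
c = (0, 37/15, 11/6, 1)
Ac = (0, 0, 37/30, 41/12)
Σ b_i: 1229913/1724866·1 + (-1034775/1724866)·1 + 30570/23309·1 + (-9898/23309)·1 = 1 ✓
b·c: (-1034775/1724866)·37/15 + 30570/23309·11/6 + (-9898/23309)·1 = 1/2 ✓
b·c²: (-1034775/1724866)·1369/225 + 30570/23309·121/36 + (-9898/23309)·1 = 1/3 ✓
b·Ac: 30570/23309·37/30 + (-9898/23309)·41/12 = 1/6 ✓
b·c³: (-1034775/1724866)·50653/3375 + 30570/23309·1331/216 + (-9898/23309)·1 = -513691/381420 ≠ 1/4 ⇒ order 3.
b·(c∘Ac): 30570/23309·407/180 + (-9898/23309)·41/12 = 35304/23309 ≠ 1/8
b·Ac²: 30570/23309·1369/450 + (-9898/23309)·493/60 = 70033/139854 ≠ 1/12
b·A²c: (-9898/23309)·37/165 = -366226/3845985 ≠ 1/24

3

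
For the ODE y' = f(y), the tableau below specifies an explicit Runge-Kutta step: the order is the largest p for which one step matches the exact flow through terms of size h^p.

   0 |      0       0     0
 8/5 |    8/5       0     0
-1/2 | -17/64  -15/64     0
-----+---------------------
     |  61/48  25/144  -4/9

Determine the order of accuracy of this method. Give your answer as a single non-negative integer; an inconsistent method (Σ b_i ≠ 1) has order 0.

3

b = (61/48, 25/144, -4/9)
c = (0, 8/5, -1/2)
Ac = (0, 0, -3/8)
Σ b_i: 61/48·1 + 25/144·1 + (-4/9)·1 = 1 ✓
b·c: 25/144·8/5 + (-4/9)·(-1/2) = 1/2 ✓
b·c²: 25/144·64/25 + (-4/9)·1/4 = 1/3 ✓
b·Ac: (-4/9)·(-3/8) = 1/6 ✓; 3 stages ⇒ order 3.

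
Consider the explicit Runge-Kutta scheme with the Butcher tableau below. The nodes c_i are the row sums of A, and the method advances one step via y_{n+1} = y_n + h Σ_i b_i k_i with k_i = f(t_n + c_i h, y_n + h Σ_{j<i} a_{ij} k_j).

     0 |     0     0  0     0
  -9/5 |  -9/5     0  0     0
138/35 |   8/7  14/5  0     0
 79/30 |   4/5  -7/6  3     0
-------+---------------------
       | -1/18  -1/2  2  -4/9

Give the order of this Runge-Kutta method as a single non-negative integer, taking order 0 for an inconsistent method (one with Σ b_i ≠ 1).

1

b = (-1/18, -1/2, 2, -4/9)
c = (0, -9/5, 138/35, 79/30)
Ac = (0, 0, -126/25, 195/14)
Σ b_i: (-1/18)·1 + (-1/2)·1 + 2·1 + (-4/9)·1 = 1 ✓
b·c: (-1/2)·(-9/5) + 2·138/35 + (-4/9)·79/30 = 14393/1890 ≠ 1/2 ⇒ order 1.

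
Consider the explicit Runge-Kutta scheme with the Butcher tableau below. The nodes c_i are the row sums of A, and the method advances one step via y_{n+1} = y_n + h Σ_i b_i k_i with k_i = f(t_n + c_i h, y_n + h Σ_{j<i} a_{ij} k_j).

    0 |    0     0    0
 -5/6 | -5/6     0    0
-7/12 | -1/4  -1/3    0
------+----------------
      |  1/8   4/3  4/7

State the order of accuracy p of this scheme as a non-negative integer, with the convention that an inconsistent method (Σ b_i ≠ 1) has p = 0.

b = (1/8, 4/3, 4/7)
c = (0, -5/6, -7/12)
Ac = (0, 0, 5/18)
Σ b_i: 1/8·1 + 4/3·1 + 4/7·1 = 341/168 ≠ 1 ⇒ order 0.

0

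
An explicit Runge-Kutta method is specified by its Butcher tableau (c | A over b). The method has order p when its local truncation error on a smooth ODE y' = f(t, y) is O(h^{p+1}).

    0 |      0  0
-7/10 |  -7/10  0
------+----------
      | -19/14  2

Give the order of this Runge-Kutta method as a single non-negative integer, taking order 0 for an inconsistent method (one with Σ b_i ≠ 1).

b = (-19/14, 2)
c = (0, -7/10)
Σ b_i: (-19/14)·1 + 2·1 = 9/14 ≠ 1 ⇒ order 0.

0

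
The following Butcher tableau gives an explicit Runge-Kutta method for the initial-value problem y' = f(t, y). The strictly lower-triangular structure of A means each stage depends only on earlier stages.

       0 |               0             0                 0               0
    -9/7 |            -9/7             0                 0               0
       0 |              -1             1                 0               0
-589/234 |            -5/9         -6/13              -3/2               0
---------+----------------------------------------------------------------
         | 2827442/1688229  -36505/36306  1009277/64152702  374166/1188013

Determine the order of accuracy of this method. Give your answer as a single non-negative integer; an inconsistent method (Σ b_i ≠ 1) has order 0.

3

b = (2827442/1688229, -36505/36306, 1009277/64152702, 374166/1188013)
c = (0, -9/7, 0, -589/234)
Ac = (0, 0, -9/7, 54/91)
Σ b_i: 2827442/1688229·1 + (-36505/36306)·1 + 1009277/64152702·1 + 374166/1188013·1 = 1 ✓
b·c: (-36505/36306)·(-9/7) + 374166/1188013·(-589/234) = 1/2 ✓
b·c²: (-36505/36306)·81/49 + 374166/1188013·346921/54756 = 1/3 ✓
b·Ac: 1009277/64152702·(-9/7) + 374166/1188013·54/91 = 1/6 ✓
b·c³: (-36505/36306)·(-729/343) + 374166/1188013·(-204336469/12812904) = -28361/9828 ≠ 1/4 ⇒ order 3.
b·(c∘Ac): 374166/1188013·(-1767/1183) = -6642/14119 ≠ 1/8
b·Ac²: 1009277/64152702·81/49 + 374166/1188013·(-486/637) = -3/14 ≠ 1/12
b·A²c: 374166/1188013·27/14 = 5051241/8316091 ≠ 1/24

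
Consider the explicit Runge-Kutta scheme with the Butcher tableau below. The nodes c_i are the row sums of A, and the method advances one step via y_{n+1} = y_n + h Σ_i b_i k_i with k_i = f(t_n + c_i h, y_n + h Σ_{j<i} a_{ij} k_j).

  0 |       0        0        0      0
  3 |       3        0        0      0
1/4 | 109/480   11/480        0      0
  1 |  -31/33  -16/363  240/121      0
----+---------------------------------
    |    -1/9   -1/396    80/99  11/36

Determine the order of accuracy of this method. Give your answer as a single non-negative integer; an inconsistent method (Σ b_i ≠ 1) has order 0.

4

b = (-1/9, -1/396, 80/99, 11/36)
c = (0, 3, 1/4, 1)
Ac = (0, 0, 11/160, 4/11)
Σ b_i: (-1/9)·1 + (-1/396)·1 + 80/99·1 + 11/36·1 = 1 ✓
b·c: (-1/396)·3 + 80/99·1/4 + 11/36·1 = 1/2 ✓
b·c²: (-1/396)·9 + 80/99·1/16 + 11/36·1 = 1/3 ✓
b·Ac: 80/99·11/160 + 11/36·4/11 = 1/6 ✓
b·c³: (-1/396)·27 + 80/99·1/64 + 11/36·1 = 1/4 ✓
b·(c∘Ac): 80/99·11/640 + 11/36·4/11 = 1/8 ✓
b·Ac²: 80/99·33/160 + 11/36·(-3/11) = 1/12 ✓
b·A²c: 11/36·3/22 = 1/24 ✓; 4 stages ⇒ order 4.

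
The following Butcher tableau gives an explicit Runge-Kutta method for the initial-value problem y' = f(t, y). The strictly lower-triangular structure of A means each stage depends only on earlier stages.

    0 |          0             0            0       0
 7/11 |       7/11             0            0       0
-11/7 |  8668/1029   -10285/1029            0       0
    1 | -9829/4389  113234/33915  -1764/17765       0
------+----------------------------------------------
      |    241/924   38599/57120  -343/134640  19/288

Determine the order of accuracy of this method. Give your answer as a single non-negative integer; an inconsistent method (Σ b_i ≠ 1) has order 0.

4

b = (241/924, 38599/57120, -343/134640, 19/288)
c = (0, 7/11, -11/7, 1)
Ac = (0, 0, -935/147, 130/57)
Σ b_i: 241/924·1 + 38599/57120·1 + (-343/134640)·1 + 19/288·1 = 1 ✓
b·c: 38599/57120·7/11 + (-343/134640)·(-11/7) + 19/288·1 = 1/2 ✓
b·c²: 38599/57120·49/121 + (-343/134640)·121/49 + 19/288·1 = 1/3 ✓
b·Ac: (-343/134640)·(-935/147) + 19/288·130/57 = 1/6 ✓
b·c³: 38599/57120·343/1331 + (-343/134640)·(-1331/343) + 19/288·1 = 1/4 ✓
b·(c∘Ac): (-343/134640)·10285/1029 + 19/288·130/57 = 1/8 ✓
b·Ac²: (-343/134640)·(-85/21) + 19/288·694/627 = 1/12 ✓
b·A²c: 19/288·12/19 = 1/24 ✓; 4 stages ⇒ order 4.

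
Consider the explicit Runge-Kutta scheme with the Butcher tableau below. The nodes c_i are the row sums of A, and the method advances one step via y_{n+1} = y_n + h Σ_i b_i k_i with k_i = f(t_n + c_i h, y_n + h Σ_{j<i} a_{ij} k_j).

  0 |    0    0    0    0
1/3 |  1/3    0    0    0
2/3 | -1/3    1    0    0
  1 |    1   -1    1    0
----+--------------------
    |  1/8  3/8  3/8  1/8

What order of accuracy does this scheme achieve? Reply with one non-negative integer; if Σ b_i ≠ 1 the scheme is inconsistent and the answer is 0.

b = (1/8, 3/8, 3/8, 1/8)
c = (0, 1/3, 2/3, 1)
Ac = (0, 0, 1/3, 1/3)
Σ b_i: 1/8·1 + 3/8·1 + 3/8·1 + 1/8·1 = 1 ✓
b·c: 3/8·1/3 + 3/8·2/3 + 1/8·1 = 1/2 ✓
b·c²: 3/8·1/9 + 3/8·4/9 + 1/8·1 = 1/3 ✓
b·Ac: 3/8·1/3 + 1/8·1/3 = 1/6 ✓
b·c³: 3/8·1/27 + 3/8·8/27 + 1/8·1 = 1/4 ✓
b·(c∘Ac): 3/8·2/9 + 1/8·1/3 = 1/8 ✓
b·Ac²: 3/8·1/9 + 1/8·1/3 = 1/12 ✓
b·A²c: 1/8·1/3 = 1/24 ✓; 4 stages ⇒ order 4.

4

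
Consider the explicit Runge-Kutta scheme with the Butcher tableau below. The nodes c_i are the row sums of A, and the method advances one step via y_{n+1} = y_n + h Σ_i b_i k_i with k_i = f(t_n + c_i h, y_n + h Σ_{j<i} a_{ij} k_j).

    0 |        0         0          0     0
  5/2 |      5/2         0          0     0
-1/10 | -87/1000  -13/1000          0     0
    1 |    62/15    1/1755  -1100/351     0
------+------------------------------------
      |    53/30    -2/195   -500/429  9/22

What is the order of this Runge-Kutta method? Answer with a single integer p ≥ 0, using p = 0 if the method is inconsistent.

4

b = (53/30, -2/195, -500/429, 9/22)
c = (0, 5/2, -1/10, 1)
Ac = (0, 0, -13/400, 17/54)
Σ b_i: 53/30·1 + (-2/195)·1 + (-500/429)·1 + 9/22·1 = 1 ✓
b·c: (-2/195)·5/2 + (-500/429)·(-1/10) + 9/22·1 = 1/2 ✓
b·c²: (-2/195)·25/4 + (-500/429)·1/100 + 9/22·1 = 1/3 ✓
b·Ac: (-500/429)·(-13/400) + 9/22·17/54 = 1/6 ✓
b·c³: (-2/195)·125/8 + (-500/429)·(-1/1000) + 9/22·1 = 1/4 ✓
b·(c∘Ac): (-500/429)·13/4000 + 9/22·17/54 = 1/8 ✓
b·Ac²: (-500/429)·(-13/160) + 9/22·(-1/36) = 1/12 ✓
b·A²c: 9/22·11/108 = 1/24 ✓; 4 stages ⇒ order 4.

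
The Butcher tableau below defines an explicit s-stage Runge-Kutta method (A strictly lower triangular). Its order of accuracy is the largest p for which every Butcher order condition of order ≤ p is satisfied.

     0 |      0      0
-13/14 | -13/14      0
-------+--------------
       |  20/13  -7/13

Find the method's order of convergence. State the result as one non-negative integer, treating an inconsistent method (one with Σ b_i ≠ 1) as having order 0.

b = (20/13, -7/13)
c = (0, -13/14)
Σ b_i: 20/13·1 + (-7/13)·1 = 1 ✓
b·c: (-7/13)·(-13/14) = 1/2 ✓; 2 stages ⇒ order 2.

2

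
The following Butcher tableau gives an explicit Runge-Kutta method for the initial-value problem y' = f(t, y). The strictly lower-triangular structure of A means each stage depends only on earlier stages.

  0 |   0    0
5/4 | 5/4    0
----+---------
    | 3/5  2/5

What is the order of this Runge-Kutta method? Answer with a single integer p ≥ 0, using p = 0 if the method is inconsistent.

2

b = (3/5, 2/5)
c = (0, 5/4)
Σ b_i: 3/5·1 + 2/5·1 = 1 ✓
b·c: 2/5·5/4 = 1/2 ✓; 2 stages ⇒ order 2.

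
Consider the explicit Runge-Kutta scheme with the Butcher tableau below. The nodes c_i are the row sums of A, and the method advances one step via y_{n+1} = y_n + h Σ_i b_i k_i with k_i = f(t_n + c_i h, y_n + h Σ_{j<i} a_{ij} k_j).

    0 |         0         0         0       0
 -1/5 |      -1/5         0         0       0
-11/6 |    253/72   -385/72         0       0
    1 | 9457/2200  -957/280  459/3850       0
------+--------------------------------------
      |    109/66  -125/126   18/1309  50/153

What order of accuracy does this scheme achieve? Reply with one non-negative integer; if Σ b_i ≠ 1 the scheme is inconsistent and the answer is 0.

4

b = (109/66, -125/126, 18/1309, 50/153)
c = (0, -1/5, -11/6, 1)
Ac = (0, 0, 77/72, 93/200)
Σ b_i: 109/66·1 + (-125/126)·1 + 18/1309·1 + 50/153·1 = 1 ✓
b·c: (-125/126)·(-1/5) + 18/1309·(-11/6) + 50/153·1 = 1/2 ✓
b·c²: (-125/126)·1/25 + 18/1309·121/36 + 50/153·1 = 1/3 ✓
b·Ac: 18/1309·77/72 + 50/153·93/200 = 1/6 ✓
b·c³: (-125/126)·(-1/125) + 18/1309·(-1331/216) + 50/153·1 = 1/4 ✓
b·(c∘Ac): 18/1309·(-847/432) + 50/153·93/200 = 1/8 ✓
b·Ac²: 18/1309·(-77/360) + 50/153·33/125 = 1/12 ✓
b·A²c: 50/153·51/400 = 1/24 ✓; 4 stages ⇒ order 4.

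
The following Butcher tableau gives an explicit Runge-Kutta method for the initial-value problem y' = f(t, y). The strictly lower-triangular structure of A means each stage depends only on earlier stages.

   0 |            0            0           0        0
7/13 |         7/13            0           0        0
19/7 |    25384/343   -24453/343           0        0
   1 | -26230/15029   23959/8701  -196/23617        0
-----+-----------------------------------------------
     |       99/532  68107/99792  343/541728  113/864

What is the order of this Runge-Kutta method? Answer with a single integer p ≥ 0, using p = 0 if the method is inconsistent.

b = (99/532, 68107/99792, 343/541728, 113/864)
c = (0, 7/13, 19/7, 1)
Ac = (0, 0, -1881/49, 165/113)
Σ b_i: 99/532·1 + 68107/99792·1 + 343/541728·1 + 113/864·1 = 1 ✓
b·c: 68107/99792·7/13 + 343/541728·19/7 + 113/864·1 = 1/2 ✓
b·c²: 68107/99792·49/169 + 343/541728·361/49 + 113/864·1 = 1/3 ✓
b·Ac: 343/541728·(-1881/49) + 113/864·165/113 = 1/6 ✓
b·c³: 68107/99792·343/2197 + 343/541728·6859/343 + 113/864·1 = 1/4 ✓
b·(c∘Ac): 343/541728·(-35739/343) + 113/864·165/113 = 1/8 ✓
b·Ac²: 343/541728·(-1881/91) + 113/864·1083/1469 = 1/12 ✓
b·A²c: 113/864·36/113 = 1/24 ✓; 4 stages ⇒ order 4.

4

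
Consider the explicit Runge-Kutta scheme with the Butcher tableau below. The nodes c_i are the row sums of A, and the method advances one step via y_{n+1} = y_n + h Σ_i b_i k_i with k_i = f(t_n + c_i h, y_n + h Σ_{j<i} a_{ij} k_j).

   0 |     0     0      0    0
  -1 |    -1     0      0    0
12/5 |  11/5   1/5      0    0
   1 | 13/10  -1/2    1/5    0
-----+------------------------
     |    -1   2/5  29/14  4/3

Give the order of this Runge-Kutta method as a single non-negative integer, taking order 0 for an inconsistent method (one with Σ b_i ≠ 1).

b = (-1, 2/5, 29/14, 4/3)
c = (0, -1, 12/5, 1)
Ac = (0, 0, -1/5, 49/50)
Σ b_i: (-1)·1 + 2/5·1 + 29/14·1 + 4/3·1 = 589/210 ≠ 1 ⇒ order 0.

0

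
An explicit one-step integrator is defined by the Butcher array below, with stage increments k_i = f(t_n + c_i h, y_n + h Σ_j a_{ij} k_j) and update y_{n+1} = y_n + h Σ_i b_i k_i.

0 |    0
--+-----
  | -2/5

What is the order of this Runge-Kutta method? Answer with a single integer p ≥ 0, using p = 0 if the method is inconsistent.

0

b = (-2/5)
c = (0)
Σ b_i: (-2/5)·1 = -2/5 ≠ 1 ⇒ order 0.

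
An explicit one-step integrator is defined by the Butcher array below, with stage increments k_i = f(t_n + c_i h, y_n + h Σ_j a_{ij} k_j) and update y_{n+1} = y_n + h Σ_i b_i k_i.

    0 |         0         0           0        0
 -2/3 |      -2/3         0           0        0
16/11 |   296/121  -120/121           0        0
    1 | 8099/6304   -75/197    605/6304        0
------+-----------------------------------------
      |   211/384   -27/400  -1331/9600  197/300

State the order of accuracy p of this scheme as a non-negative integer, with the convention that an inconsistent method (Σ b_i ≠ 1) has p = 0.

b = (211/384, -27/400, -1331/9600, 197/300)
c = (0, -2/3, 16/11, 1)
Ac = (0, 0, 80/121, 155/394)
Σ b_i: 211/384·1 + (-27/400)·1 + (-1331/9600)·1 + 197/300·1 = 1 ✓
b·c: (-27/400)·(-2/3) + (-1331/9600)·16/11 + 197/300·1 = 1/2 ✓
b·c²: (-27/400)·4/9 + (-1331/9600)·256/121 + 197/300·1 = 1/3 ✓
b·Ac: (-1331/9600)·80/121 + 197/300·155/394 = 1/6 ✓
b·c³: (-27/400)·(-8/27) + (-1331/9600)·4096/1331 + 197/300·1 = 1/4 ✓
b·(c∘Ac): (-1331/9600)·1280/1331 + 197/300·155/394 = 1/8 ✓
b·Ac²: (-1331/9600)·(-160/363) + 197/300·20/591 = 1/12 ✓
b·A²c: 197/300·25/394 = 1/24 ✓; 4 stages ⇒ order 4.

4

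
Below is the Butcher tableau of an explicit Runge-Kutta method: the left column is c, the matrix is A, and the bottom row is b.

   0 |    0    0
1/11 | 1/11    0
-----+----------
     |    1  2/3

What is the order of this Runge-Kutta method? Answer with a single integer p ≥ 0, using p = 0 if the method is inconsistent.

0

b = (1, 2/3)
c = (0, 1/11)
Σ b_i: 1·1 + 2/3·1 = 5/3 ≠ 1 ⇒ order 0.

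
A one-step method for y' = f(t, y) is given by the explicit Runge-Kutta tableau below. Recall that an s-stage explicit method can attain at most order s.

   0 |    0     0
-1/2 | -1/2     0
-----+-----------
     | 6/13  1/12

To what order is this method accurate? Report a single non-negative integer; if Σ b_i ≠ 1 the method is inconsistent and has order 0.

0

b = (6/13, 1/12)
c = (0, -1/2)
Σ b_i: 6/13·1 + 1/12·1 = 85/156 ≠ 1 ⇒ order 0.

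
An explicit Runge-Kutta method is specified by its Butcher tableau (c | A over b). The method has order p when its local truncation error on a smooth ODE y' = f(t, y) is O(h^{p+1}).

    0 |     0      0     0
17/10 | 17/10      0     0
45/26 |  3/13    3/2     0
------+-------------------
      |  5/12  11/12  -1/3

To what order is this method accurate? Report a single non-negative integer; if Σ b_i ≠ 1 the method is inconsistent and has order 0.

b = (5/12, 11/12, -1/3)
c = (0, 17/10, 45/26)
Ac = (0, 0, 51/20)
Σ b_i: 5/12·1 + 11/12·1 + (-1/3)·1 = 1 ✓
b·c: 11/12·17/10 + (-1/3)·45/26 = 1531/1560 ≠ 1/2 ⇒ order 1.

1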